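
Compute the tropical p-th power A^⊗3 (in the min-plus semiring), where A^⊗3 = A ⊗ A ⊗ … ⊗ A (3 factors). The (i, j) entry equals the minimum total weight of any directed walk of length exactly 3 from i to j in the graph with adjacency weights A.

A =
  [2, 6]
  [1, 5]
A^⊗3 =
  [6, 10]
  [5, 9]

Each entry (A^⊗3)_ij equals the minimum over all length-3 walks i = v_0 → v_1 → … → v_3 = j of Σ_t A[v_t][v_{t+1}]. For example, for (i, j) = (0, 1) we minimise over 4 possible intermediate vertex sequences; the minimum is 10, attained along the walk 0 → 0 → 0 → 1.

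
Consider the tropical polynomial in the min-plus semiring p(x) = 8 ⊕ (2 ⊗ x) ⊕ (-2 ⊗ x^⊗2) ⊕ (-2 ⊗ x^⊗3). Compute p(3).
p(3) = 4

A tropical monomial a ⊗ x^⊗i evaluates to a + i · x. Evaluating each term at x = 3:
  Term 0 contributes 8 + 0 · 3 = 8
  Term 1 contributes 2 + 1 · 3 = 5
  Term 2 contributes -2 + 2 · 3 = 4
  Term 3 contributes -2 + 3 · 3 = 7
p(3) = ⊕ of these = min[8, 5, 4, 7] = 4.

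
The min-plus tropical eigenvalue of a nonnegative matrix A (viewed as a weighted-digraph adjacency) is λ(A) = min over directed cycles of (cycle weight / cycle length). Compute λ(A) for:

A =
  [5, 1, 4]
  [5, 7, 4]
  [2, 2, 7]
λ(A) = 7/3

Enumerate directed cycles and compute their means (weight / length). Sample:
  cycle 0 → 0: weight = 5, length = 1, mean = 5/1 ≈ 5.000
  cycle 1 → 1: weight = 7, length = 1, mean = 7/1 ≈ 7.000
  cycle 2 → 2: weight = 7, length = 1, mean = 7/1 ≈ 7.000
  cycle 0 → 1 → 0: weight = 6, length = 2, mean = 6/2 ≈ 3.000
  cycle 0 → 2 → 0: weight = 6, length = 2, mean = 6/2 ≈ 3.000
  cycle 1 → 0 → 1: weight = 6, length = 2, mean = 6/2 ≈ 3.000
Minimum mean = 2.333, attained e.g. along the cycle 0 → 1 → 2 → 0 with weight 7 and length 3. So λ(A) = 7/3 = 7/3.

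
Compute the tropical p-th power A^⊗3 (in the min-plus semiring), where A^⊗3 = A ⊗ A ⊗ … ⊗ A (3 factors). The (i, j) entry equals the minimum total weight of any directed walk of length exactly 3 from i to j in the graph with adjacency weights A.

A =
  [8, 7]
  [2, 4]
A^⊗3 =
  [13, 15]
  [10, 12]

Each entry (A^⊗3)_ij equals the minimum over all length-3 walks i = v_0 → v_1 → … → v_3 = j of Σ_t A[v_t][v_{t+1}]. For example, for (i, j) = (0, 1) we minimise over 4 possible intermediate vertex sequences; the minimum is 15, attained along the walk 0 → 1 → 1 → 1.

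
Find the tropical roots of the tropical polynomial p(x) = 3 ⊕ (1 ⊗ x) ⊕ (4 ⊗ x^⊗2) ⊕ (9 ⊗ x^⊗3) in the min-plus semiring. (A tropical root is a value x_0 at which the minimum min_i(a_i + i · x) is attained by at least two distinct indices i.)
Roots: {-5, -3, 2}

Each tropical root is a break point of the lower envelope of the lines y = a_i + i · x (there are 4 lines, with slopes 0, 1, ..., 3). Only the lines that attain the minimum somewhere contribute to roots; other lines are dominated. Here the surviving (envelope) indices are i = 3, i = 2, i = 1, i = 0.
Intersections between consecutive envelope lines give the roots: for adjacent envelope indices i < j the intersection is x = (a_i − a_j) / (j − i). Reading off the sorted break points: {-5, -3, 2}.
Verification: at each break x_0, at least two indices attain the minimum of min_i(a_i + i · x_0).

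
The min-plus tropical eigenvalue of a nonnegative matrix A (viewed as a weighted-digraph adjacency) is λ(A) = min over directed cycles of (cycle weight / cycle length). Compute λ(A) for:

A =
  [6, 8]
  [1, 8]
λ(A) = 9/2

Enumerate directed cycles and compute their means (weight / length). Sample:
  cycle 0 → 0: weight = 6, length = 1, mean = 6/1 ≈ 6.000
  cycle 1 → 1: weight = 8, length = 1, mean = 8/1 ≈ 8.000
  cycle 0 → 1 → 0: weight = 9, length = 2, mean = 9/2 ≈ 4.500
  cycle 1 → 0 → 1: weight = 9, length = 2, mean = 9/2 ≈ 4.500
Minimum mean = 4.500, attained e.g. along the cycle 0 → 1 → 0 with weight 9 and length 2. So λ(A) = 9/2 = 9/2.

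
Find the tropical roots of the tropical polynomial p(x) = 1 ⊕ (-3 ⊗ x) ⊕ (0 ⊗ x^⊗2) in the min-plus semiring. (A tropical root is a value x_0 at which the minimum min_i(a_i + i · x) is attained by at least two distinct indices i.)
Roots: {-3, 4}

Each tropical root is a break point of the lower envelope of the lines y = a_i + i · x (there are 3 lines, with slopes 0, 1, ..., 2). Only the lines that attain the minimum somewhere contribute to roots; other lines are dominated. Here the surviving (envelope) indices are i = 2, i = 1, i = 0.
Intersections between consecutive envelope lines give the roots: for adjacent envelope indices i < j the intersection is x = (a_i − a_j) / (j − i). Reading off the sorted break points: {-3, 4}.
Verification: at each break x_0, at least two indices attain the minimum of min_i(a_i + i · x_0).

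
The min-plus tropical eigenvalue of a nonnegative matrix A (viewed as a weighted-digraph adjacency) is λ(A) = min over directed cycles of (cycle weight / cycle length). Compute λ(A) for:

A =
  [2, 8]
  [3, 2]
λ(A) = 2

Enumerate directed cycles and compute their means (weight / length). Sample:
  cycle 0 → 0: weight = 2, length = 1, mean = 2/1 ≈ 2.000
  cycle 1 → 1: weight = 2, length = 1, mean = 2/1 ≈ 2.000
  cycle 0 → 1 → 0: weight = 11, length = 2, mean = 11/2 ≈ 5.500
  cycle 1 → 0 → 1: weight = 11, length = 2, mean = 11/2 ≈ 5.500
Minimum mean = 2.000, attained e.g. along the cycle 0 → 0 with weight 2 and length 1. So λ(A) = 2/1 = 2.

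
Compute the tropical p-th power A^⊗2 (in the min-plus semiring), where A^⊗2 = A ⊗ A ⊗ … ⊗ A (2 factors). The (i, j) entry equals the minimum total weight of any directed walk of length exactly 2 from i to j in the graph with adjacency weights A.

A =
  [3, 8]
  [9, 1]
A^⊗2 =
  [6, 9]
  [10, 2]

Each entry (A^⊗2)_ij equals the minimum over all length-2 walks i = v_0 → v_1 → … → v_2 = j of Σ_t A[v_t][v_{t+1}]. For example, for (i, j) = (0, 1) we minimise over 2 possible intermediate vertex sequences; the minimum is 9, attained along the walk 0 → 1 → 1.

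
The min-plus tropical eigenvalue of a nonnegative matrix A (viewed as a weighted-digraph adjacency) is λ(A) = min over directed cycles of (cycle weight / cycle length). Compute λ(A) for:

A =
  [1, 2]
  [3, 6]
λ(A) = 1

Enumerate directed cycles and compute their means (weight / length). Sample:
  cycle 0 → 0: weight = 1, length = 1, mean = 1/1 ≈ 1.000
  cycle 1 → 1: weight = 6, length = 1, mean = 6/1 ≈ 6.000
  cycle 0 → 1 → 0: weight = 5, length = 2, mean = 5/2 ≈ 2.500
  cycle 1 → 0 → 1: weight = 5, length = 2, mean = 5/2 ≈ 2.500
Minimum mean = 1.000, attained e.g. along the cycle 0 → 0 with weight 1 and length 1. So λ(A) = 1/1 = 1.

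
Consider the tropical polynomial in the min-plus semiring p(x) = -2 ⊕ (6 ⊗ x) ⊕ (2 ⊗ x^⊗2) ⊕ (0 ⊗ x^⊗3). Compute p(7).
p(7) = -2

A tropical monomial a ⊗ x^⊗i evaluates to a + i · x. Evaluating each term at x = 7:
  Term 0 contributes -2 + 0 · 7 = -2
  Term 1 contributes 6 + 1 · 7 = 13
  Term 2 contributes 2 + 2 · 7 = 16
  Term 3 contributes 0 + 3 · 7 = 21
p(7) = ⊕ of these = min[-2, 13, 16, 21] = -2.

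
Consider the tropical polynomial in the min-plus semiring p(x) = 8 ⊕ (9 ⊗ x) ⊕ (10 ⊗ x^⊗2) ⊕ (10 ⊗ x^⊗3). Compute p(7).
p(7) = 8

A tropical monomial a ⊗ x^⊗i evaluates to a + i · x. Evaluating each term at x = 7:
  Term 0 contributes 8 + 0 · 7 = 8
  Term 1 contributes 9 + 1 · 7 = 16
  Term 2 contributes 10 + 2 · 7 = 24
  Term 3 contributes 10 + 3 · 7 = 31
p(7) = ⊕ of these = min[8, 16, 24, 31] = 8.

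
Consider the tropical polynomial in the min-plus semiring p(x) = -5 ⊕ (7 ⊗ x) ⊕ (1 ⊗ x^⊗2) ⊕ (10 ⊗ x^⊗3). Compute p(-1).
p(-1) = -5

A tropical monomial a ⊗ x^⊗i evaluates to a + i · x. Evaluating each term at x = -1:
  Term 0 contributes -5 + 0 · -1 = -5
  Term 1 contributes 7 + 1 · -1 = 6
  Term 2 contributes 1 + 2 · -1 = -1
  Term 3 contributes 10 + 3 · -1 = 7
p(-1) = ⊕ of these = min[-5, 6, -1, 7] = -5.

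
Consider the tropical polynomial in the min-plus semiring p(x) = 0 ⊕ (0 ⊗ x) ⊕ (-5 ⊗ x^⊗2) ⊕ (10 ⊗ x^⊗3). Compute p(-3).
p(-3) = -11

A tropical monomial a ⊗ x^⊗i evaluates to a + i · x. Evaluating each term at x = -3:
  Term 0 contributes 0 + 0 · -3 = 0
  Term 1 contributes 0 + 1 · -3 = -3
  Term 2 contributes -5 + 2 · -3 = -11
  Term 3 contributes 10 + 3 · -3 = 1
p(-3) = ⊕ of these = min[0, -3, -11, 1] = -11.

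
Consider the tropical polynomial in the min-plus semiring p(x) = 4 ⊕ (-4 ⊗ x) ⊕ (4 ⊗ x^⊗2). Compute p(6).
p(6) = 2

A tropical monomial a ⊗ x^⊗i evaluates to a + i · x. Evaluating each term at x = 6:
  Term 0 contributes 4 + 0 · 6 = 4
  Term 1 contributes -4 + 1 · 6 = 2
  Term 2 contributes 4 + 2 · 6 = 16
p(6) = ⊕ of these = min[4, 2, 16] = 2.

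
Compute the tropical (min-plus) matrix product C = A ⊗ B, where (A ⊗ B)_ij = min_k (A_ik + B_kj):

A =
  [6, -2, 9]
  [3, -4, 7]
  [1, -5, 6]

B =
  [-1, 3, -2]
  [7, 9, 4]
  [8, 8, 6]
A ⊗ B =
  [5, 7, 2]
  [2, 5, 0]
  [0, 4, -1]

Apply the min-plus product entry-by-entry:
  C[0][0] = min over k of (A[0][0] + B[0][0] = 6 + -1 = 5, A[0][1] + B[1][0] = -2 + 7 = 5, A[0][2] + B[2][0] = 9 + 8 = 17) = 5 (attained at k = 0)
  C[0][1] = min over k of (A[0][0] + B[0][1] = 6 + 3 = 9, A[0][1] + B[1][1] = -2 + 9 = 7, A[0][2] + B[2][1] = 9 + 8 = 17) = 7 (attained at k = 1)
  C[0][2] = min over k of (A[0][0] + B[0][2] = 6 + -2 = 4, A[0][1] + B[1][2] = -2 + 4 = 2, A[0][2] + B[2][2] = 9 + 6 = 15) = 2 (attained at k = 1)
  C[1][0] = min over k of (A[1][0] + B[0][0] = 3 + -1 = 2, A[1][1] + B[1][0] = -4 + 7 = 3, A[1][2] + B[2][0] = 7 + 8 = 15) = 2 (attained at k = 0)
  C[1][1] = min over k of (A[1][0] + B[0][1] = 3 + 3 = 6, A[1][1] + B[1][1] = -4 + 9 = 5, A[1][2] + B[2][1] = 7 + 8 = 15) = 5 (attained at k = 1)
  C[1][2] = min over k of (A[1][0] + B[0][2] = 3 + -2 = 1, A[1][1] + B[1][2] = -4 + 4 = 0, A[1][2] + B[2][2] = 7 + 6 = 13) = 0 (attained at k = 1)
  C[2][0] = min over k of (A[2][0] + B[0][0] = 1 + -1 = 0, A[2][1] + B[1][0] = -5 + 7 = 2, A[2][2] + B[2][0] = 6 + 8 = 14) = 0 (attained at k = 0)
  C[2][1] = min over k of (A[2][0] + B[0][1] = 1 + 3 = 4, A[2][1] + B[1][1] = -5 + 9 = 4, A[2][2] + B[2][1] = 6 + 8 = 14) = 4 (attained at k = 0)
  C[2][2] = min over k of (A[2][0] + B[0][2] = 1 + -2 = -1, A[2][1] + B[1][2] = -5 + 4 = -1, A[2][2] + B[2][2] = 6 + 6 = 12) = -1 (attained at k = 0)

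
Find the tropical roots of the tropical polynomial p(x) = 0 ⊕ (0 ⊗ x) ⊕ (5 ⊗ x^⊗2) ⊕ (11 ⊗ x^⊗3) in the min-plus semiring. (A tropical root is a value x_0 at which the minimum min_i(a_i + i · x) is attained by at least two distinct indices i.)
Roots: {-6, -5, 0}

Each tropical root is a break point of the lower envelope of the lines y = a_i + i · x (there are 4 lines, with slopes 0, 1, ..., 3). Only the lines that attain the minimum somewhere contribute to roots; other lines are dominated. Here the surviving (envelope) indices are i = 3, i = 2, i = 1, i = 0.
Intersections between consecutive envelope lines give the roots: for adjacent envelope indices i < j the intersection is x = (a_i − a_j) / (j − i). Reading off the sorted break points: {-6, -5, 0}.
Verification: at each break x_0, at least two indices attain the minimum of min_i(a_i + i · x_0).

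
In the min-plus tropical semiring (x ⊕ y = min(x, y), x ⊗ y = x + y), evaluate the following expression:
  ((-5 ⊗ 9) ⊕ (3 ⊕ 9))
((-5 ⊗ 9) ⊕ (3 ⊕ 9)) = 3

Expand innermost to outermost. Recall ⊕ takes the minimum of its arguments and ⊗ takes their sum. Working out the expression ((-5 ⊗ 9) ⊕ (3 ⊕ 9)) gives 3.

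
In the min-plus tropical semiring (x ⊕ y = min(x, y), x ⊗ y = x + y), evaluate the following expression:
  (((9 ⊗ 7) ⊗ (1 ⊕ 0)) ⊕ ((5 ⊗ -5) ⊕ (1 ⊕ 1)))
(((9 ⊗ 7) ⊗ (1 ⊕ 0)) ⊕ ((5 ⊗ -5) ⊕ (1 ⊕ 1))) = 0

Expand innermost to outermost. Recall ⊕ takes the minimum of its arguments and ⊗ takes their sum. Working out the expression (((9 ⊗ 7) ⊗ (1 ⊕ 0)) ⊕ ((5 ⊗ -5) ⊕ (1 ⊕ 1))) gives 0.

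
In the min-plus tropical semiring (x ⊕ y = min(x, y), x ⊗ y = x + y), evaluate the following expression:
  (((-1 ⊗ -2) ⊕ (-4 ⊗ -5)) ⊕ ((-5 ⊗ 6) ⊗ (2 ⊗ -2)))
(((-1 ⊗ -2) ⊕ (-4 ⊗ -5)) ⊕ ((-5 ⊗ 6) ⊗ (2 ⊗ -2))) = -9

Expand innermost to outermost. Recall ⊕ takes the minimum of its arguments and ⊗ takes their sum. Working out the expression (((-1 ⊗ -2) ⊕ (-4 ⊗ -5)) ⊕ ((-5 ⊗ 6) ⊗ (2 ⊗ -2))) gives -9.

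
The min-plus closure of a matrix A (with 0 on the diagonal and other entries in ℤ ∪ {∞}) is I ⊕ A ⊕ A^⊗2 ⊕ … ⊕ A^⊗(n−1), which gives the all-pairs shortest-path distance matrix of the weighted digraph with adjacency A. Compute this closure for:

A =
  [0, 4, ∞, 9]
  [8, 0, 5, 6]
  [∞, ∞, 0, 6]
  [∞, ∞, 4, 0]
Closure =
  [0, 4, 9, 9]
  [8, 0, 5, 6]
  [∞, ∞, 0, 6]
  [∞, ∞, 4, 0]

This is the Floyd-Warshall all-pairs shortest-path computation. For each intermediate vertex k = 0, 1, …, 3, update dist[i][j] ← min(dist[i][j], dist[i][k] + dist[k][j]). The final matrix gives, for each (i, j), the minimum total weight of any directed path from i to j (possibly empty when i = j).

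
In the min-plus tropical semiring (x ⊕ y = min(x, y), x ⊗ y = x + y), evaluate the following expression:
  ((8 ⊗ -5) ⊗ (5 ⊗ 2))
((8 ⊗ -5) ⊗ (5 ⊗ 2)) = 10

Expand innermost to outermost. Recall ⊕ takes the minimum of its arguments and ⊗ takes their sum. Working out the expression ((8 ⊗ -5) ⊗ (5 ⊗ 2)) gives 10.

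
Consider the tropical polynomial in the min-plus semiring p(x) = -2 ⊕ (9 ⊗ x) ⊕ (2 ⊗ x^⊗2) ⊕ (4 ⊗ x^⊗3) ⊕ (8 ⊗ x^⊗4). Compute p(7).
p(7) = -2

A tropical monomial a ⊗ x^⊗i evaluates to a + i · x. Evaluating each term at x = 7:
  Term 0 contributes -2 + 0 · 7 = -2
  Term 1 contributes 9 + 1 · 7 = 16
  Term 2 contributes 2 + 2 · 7 = 16
  Term 3 contributes 4 + 3 · 7 = 25
  Term 4 contributes 8 + 4 · 7 = 36
p(7) = ⊕ of these = min[-2, 16, 16, 25, 36] = -2.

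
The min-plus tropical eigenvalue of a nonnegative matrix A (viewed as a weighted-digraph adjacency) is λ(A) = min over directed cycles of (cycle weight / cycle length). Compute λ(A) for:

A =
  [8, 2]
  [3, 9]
λ(A) = 5/2

Enumerate directed cycles and compute their means (weight / length). Sample:
  cycle 0 → 0: weight = 8, length = 1, mean = 8/1 ≈ 8.000
  cycle 1 → 1: weight = 9, length = 1, mean = 9/1 ≈ 9.000
  cycle 0 → 1 → 0: weight = 5, length = 2, mean = 5/2 ≈ 2.500
  cycle 1 → 0 → 1: weight = 5, length = 2, mean = 5/2 ≈ 2.500
Minimum mean = 2.500, attained e.g. along the cycle 0 → 1 → 0 with weight 5 and length 2. So λ(A) = 5/2 = 5/2.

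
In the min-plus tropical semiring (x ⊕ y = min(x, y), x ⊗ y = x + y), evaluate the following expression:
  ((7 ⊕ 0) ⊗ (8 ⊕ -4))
((7 ⊕ 0) ⊗ (8 ⊕ -4)) = -4

Expand innermost to outermost. Recall ⊕ takes the minimum of its arguments and ⊗ takes their sum. Working out the expression ((7 ⊕ 0) ⊗ (8 ⊕ -4)) gives -4.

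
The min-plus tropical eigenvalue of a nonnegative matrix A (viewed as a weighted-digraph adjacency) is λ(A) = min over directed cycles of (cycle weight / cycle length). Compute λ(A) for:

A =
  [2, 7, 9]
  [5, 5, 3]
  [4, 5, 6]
λ(A) = 2

Enumerate directed cycles and compute their means (weight / length). Sample:
  cycle 0 → 0: weight = 2, length = 1, mean = 2/1 ≈ 2.000
  cycle 1 → 1: weight = 5, length = 1, mean = 5/1 ≈ 5.000
  cycle 2 → 2: weight = 6, length = 1, mean = 6/1 ≈ 6.000
  cycle 0 → 1 → 0: weight = 12, length = 2, mean = 12/2 ≈ 6.000
  cycle 0 → 2 → 0: weight = 13, length = 2, mean = 13/2 ≈ 6.500
  cycle 1 → 0 → 1: weight = 12, length = 2, mean = 12/2 ≈ 6.000
Minimum mean = 2.000, attained e.g. along the cycle 0 → 0 with weight 2 and length 1. So λ(A) = 2/1 = 2.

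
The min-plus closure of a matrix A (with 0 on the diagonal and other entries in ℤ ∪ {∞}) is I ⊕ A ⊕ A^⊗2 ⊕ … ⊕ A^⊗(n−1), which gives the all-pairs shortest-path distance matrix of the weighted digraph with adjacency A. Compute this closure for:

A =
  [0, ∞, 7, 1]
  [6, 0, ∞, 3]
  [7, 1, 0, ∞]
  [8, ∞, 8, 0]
Closure =
  [0, 8, 7, 1]
  [6, 0, 11, 3]
  [7, 1, 0, 4]
  [8, 9, 8, 0]

This is the Floyd-Warshall all-pairs shortest-path computation. For each intermediate vertex k = 0, 1, …, 3, update dist[i][j] ← min(dist[i][j], dist[i][k] + dist[k][j]). The final matrix gives, for each (i, j), the minimum total weight of any directed path from i to j (possibly empty when i = j).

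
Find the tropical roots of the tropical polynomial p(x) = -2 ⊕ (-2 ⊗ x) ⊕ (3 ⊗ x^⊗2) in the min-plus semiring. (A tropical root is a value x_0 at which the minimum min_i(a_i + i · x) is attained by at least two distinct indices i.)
Roots: {-5, 0}

Each tropical root is a break point of the lower envelope of the lines y = a_i + i · x (there are 3 lines, with slopes 0, 1, ..., 2). Only the lines that attain the minimum somewhere contribute to roots; other lines are dominated. Here the surviving (envelope) indices are i = 2, i = 1, i = 0.
Intersections between consecutive envelope lines give the roots: for adjacent envelope indices i < j the intersection is x = (a_i − a_j) / (j − i). Reading off the sorted break points: {-5, 0}.
Verification: at each break x_0, at least two indices attain the minimum of min_i(a_i + i · x_0).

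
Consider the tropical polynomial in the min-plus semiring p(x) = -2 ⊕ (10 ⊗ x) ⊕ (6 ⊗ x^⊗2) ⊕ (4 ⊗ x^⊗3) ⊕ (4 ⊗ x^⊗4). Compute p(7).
p(7) = -2

A tropical monomial a ⊗ x^⊗i evaluates to a + i · x. Evaluating each term at x = 7:
  Term 0 contributes -2 + 0 · 7 = -2
  Term 1 contributes 10 + 1 · 7 = 17
  Term 2 contributes 6 + 2 · 7 = 20
  Term 3 contributes 4 + 3 · 7 = 25
  Term 4 contributes 4 + 4 · 7 = 32
p(7) = ⊕ of these = min[-2, 17, 20, 25, 32] = -2.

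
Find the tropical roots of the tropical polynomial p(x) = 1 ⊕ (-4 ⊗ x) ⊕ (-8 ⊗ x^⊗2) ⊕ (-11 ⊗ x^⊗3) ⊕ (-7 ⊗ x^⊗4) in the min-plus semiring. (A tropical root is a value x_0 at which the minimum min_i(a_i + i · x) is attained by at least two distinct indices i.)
Roots: {-4, 3, 4, 5}

Each tropical root is a break point of the lower envelope of the lines y = a_i + i · x (there are 5 lines, with slopes 0, 1, ..., 4). Only the lines that attain the minimum somewhere contribute to roots; other lines are dominated. Here the surviving (envelope) indices are i = 4, i = 3, i = 2, i = 1, i = 0.
Intersections between consecutive envelope lines give the roots: for adjacent envelope indices i < j the intersection is x = (a_i − a_j) / (j − i). Reading off the sorted break points: {-4, 3, 4, 5}.
Verification: at each break x_0, at least two indices attain the minimum of min_i(a_i + i · x_0).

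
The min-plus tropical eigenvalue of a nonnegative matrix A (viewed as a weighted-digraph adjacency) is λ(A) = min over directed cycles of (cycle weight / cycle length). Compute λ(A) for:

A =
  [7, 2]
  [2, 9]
λ(A) = 2

Enumerate directed cycles and compute their means (weight / length). Sample:
  cycle 0 → 0: weight = 7, length = 1, mean = 7/1 ≈ 7.000
  cycle 1 → 1: weight = 9, length = 1, mean = 9/1 ≈ 9.000
  cycle 0 → 1 → 0: weight = 4, length = 2, mean = 4/2 ≈ 2.000
  cycle 1 → 0 → 1: weight = 4, length = 2, mean = 4/2 ≈ 2.000
Minimum mean = 2.000, attained e.g. along the cycle 0 → 1 → 0 with weight 4 and length 2. So λ(A) = 4/2 = 2.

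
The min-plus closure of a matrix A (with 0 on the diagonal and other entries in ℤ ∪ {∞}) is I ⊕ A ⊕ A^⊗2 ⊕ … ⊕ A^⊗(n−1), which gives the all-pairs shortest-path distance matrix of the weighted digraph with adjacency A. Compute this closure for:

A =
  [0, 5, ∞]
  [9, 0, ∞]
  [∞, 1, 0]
Closure =
  [0, 5, ∞]
  [9, 0, ∞]
  [10, 1, 0]

This is the Floyd-Warshall all-pairs shortest-path computation. For each intermediate vertex k = 0, 1, …, 2, update dist[i][j] ← min(dist[i][j], dist[i][k] + dist[k][j]). The final matrix gives, for each (i, j), the minimum total weight of any directed path from i to j (possibly empty when i = j).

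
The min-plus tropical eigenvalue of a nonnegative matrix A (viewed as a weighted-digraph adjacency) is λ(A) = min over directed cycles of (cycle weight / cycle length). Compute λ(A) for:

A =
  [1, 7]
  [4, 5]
λ(A) = 1

Enumerate directed cycles and compute their means (weight / length). Sample:
  cycle 0 → 0: weight = 1, length = 1, mean = 1/1 ≈ 1.000
  cycle 1 → 1: weight = 5, length = 1, mean = 5/1 ≈ 5.000
  cycle 0 → 1 → 0: weight = 11, length = 2, mean = 11/2 ≈ 5.500
  cycle 1 → 0 → 1: weight = 11, length = 2, mean = 11/2 ≈ 5.500
Minimum mean = 1.000, attained e.g. along the cycle 0 → 0 with weight 1 and length 1. So λ(A) = 1/1 = 1.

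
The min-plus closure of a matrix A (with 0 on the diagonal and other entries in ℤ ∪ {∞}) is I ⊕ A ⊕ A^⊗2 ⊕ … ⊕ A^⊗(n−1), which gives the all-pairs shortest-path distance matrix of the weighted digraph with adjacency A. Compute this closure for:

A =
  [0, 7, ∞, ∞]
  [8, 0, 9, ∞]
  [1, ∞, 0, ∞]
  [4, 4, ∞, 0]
Closure =
  [0, 7, 16, ∞]
  [8, 0, 9, ∞]
  [1, 8, 0, ∞]
  [4, 4, 13, 0]

This is the Floyd-Warshall all-pairs shortest-path computation. For each intermediate vertex k = 0, 1, …, 3, update dist[i][j] ← min(dist[i][j], dist[i][k] + dist[k][j]). The final matrix gives, for each (i, j), the minimum total weight of any directed path from i to j (possibly empty when i = j).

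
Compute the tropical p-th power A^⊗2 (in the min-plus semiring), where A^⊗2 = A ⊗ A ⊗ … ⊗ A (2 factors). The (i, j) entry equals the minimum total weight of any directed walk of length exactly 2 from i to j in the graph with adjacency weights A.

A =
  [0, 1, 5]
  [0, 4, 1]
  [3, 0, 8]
A^⊗2 =
  [0, 1, 2]
  [0, 1, 5]
  [0, 4, 1]

Each entry (A^⊗2)_ij equals the minimum over all length-2 walks i = v_0 → v_1 → … → v_2 = j of Σ_t A[v_t][v_{t+1}]. For example, for (i, j) = (0, 2) we minimise over 3 possible intermediate vertex sequences; the minimum is 2, attained along the walk 0 → 1 → 2.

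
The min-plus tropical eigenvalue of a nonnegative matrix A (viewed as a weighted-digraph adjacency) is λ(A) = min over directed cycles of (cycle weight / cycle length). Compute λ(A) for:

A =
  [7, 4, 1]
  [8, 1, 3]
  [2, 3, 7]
λ(A) = 1

Enumerate directed cycles and compute their means (weight / length). Sample:
  cycle 0 → 0: weight = 7, length = 1, mean = 7/1 ≈ 7.000
  cycle 1 → 1: weight = 1, length = 1, mean = 1/1 ≈ 1.000
  cycle 2 → 2: weight = 7, length = 1, mean = 7/1 ≈ 7.000
  cycle 0 → 1 → 0: weight = 12, length = 2, mean = 12/2 ≈ 6.000
  cycle 0 → 2 → 0: weight = 3, length = 2, mean = 3/2 ≈ 1.500
  cycle 1 → 0 → 1: weight = 12, length = 2, mean = 12/2 ≈ 6.000
Minimum mean = 1.000, attained e.g. along the cycle 1 → 1 with weight 1 and length 1. So λ(A) = 1/1 = 1.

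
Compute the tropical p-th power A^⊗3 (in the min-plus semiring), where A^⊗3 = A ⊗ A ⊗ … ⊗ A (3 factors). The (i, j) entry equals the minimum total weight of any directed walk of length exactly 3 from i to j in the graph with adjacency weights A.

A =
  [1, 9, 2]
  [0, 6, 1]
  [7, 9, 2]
A^⊗3 =
  [3, 11, 4]
  [2, 10, 3]
  [9, 13, 6]

Each entry (A^⊗3)_ij equals the minimum over all length-3 walks i = v_0 → v_1 → … → v_3 = j of Σ_t A[v_t][v_{t+1}]. For example, for (i, j) = (0, 2) we minimise over 9 possible intermediate vertex sequences; the minimum is 4, attained along the walk 0 → 0 → 0 → 2.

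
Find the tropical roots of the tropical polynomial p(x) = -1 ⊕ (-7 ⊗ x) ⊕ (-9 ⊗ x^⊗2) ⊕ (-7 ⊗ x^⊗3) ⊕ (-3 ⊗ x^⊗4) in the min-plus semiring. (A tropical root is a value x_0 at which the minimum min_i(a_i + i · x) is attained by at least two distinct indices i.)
Roots: {-4, -2, 2, 6}

Each tropical root is a break point of the lower envelope of the lines y = a_i + i · x (there are 5 lines, with slopes 0, 1, ..., 4). Only the lines that attain the minimum somewhere contribute to roots; other lines are dominated. Here the surviving (envelope) indices are i = 4, i = 3, i = 2, i = 1, i = 0.
Intersections between consecutive envelope lines give the roots: for adjacent envelope indices i < j the intersection is x = (a_i − a_j) / (j − i). Reading off the sorted break points: {-4, -2, 2, 6}.
Verification: at each break x_0, at least two indices attain the minimum of min_i(a_i + i · x_0).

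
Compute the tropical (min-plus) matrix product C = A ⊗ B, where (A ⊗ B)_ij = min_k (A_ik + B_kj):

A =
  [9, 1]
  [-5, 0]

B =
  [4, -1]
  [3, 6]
A ⊗ B =
  [4, 7]
  [-1, -6]

Apply the min-plus product entry-by-entry:
  C[0][0] = min over k of (A[0][0] + B[0][0] = 9 + 4 = 13, A[0][1] + B[1][0] = 1 + 3 = 4) = 4 (attained at k = 1)
  C[0][1] = min over k of (A[0][0] + B[0][1] = 9 + -1 = 8, A[0][1] + B[1][1] = 1 + 6 = 7) = 7 (attained at k = 1)
  C[1][0] = min over k of (A[1][0] + B[0][0] = -5 + 4 = -1, A[1][1] + B[1][0] = 0 + 3 = 3) = -1 (attained at k = 0)
  C[1][1] = min over k of (A[1][0] + B[0][1] = -5 + -1 = -6, A[1][1] + B[1][1] = 0 + 6 = 6) = -6 (attained at k = 0)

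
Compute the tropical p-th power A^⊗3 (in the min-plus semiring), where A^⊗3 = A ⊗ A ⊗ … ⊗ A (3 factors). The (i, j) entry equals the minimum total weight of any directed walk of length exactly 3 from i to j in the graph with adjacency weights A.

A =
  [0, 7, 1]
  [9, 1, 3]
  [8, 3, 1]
A^⊗3 =
  [0, 4, 1]
  [9, 3, 5]
  [8, 5, 3]

Each entry (A^⊗3)_ij equals the minimum over all length-3 walks i = v_0 → v_1 → … → v_3 = j of Σ_t A[v_t][v_{t+1}]. For example, for (i, j) = (0, 2) we minimise over 9 possible intermediate vertex sequences; the minimum is 1, attained along the walk 0 → 0 → 0 → 2.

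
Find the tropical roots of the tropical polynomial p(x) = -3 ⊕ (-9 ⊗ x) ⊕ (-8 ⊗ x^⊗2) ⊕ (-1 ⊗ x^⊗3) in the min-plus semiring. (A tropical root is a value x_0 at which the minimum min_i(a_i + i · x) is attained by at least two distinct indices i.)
Roots: {-7, -1, 6}

Each tropical root is a break point of the lower envelope of the lines y = a_i + i · x (there are 4 lines, with slopes 0, 1, ..., 3). Only the lines that attain the minimum somewhere contribute to roots; other lines are dominated. Here the surviving (envelope) indices are i = 3, i = 2, i = 1, i = 0.
Intersections between consecutive envelope lines give the roots: for adjacent envelope indices i < j the intersection is x = (a_i − a_j) / (j − i). Reading off the sorted break points: {-7, -1, 6}.
Verification: at each break x_0, at least two indices attain the minimum of min_i(a_i + i · x_0).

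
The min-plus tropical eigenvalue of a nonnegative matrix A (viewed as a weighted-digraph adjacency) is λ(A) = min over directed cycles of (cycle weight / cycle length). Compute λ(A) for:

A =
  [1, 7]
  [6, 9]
λ(A) = 1

Enumerate directed cycles and compute their means (weight / length). Sample:
  cycle 0 → 0: weight = 1, length = 1, mean = 1/1 ≈ 1.000
  cycle 1 → 1: weight = 9, length = 1, mean = 9/1 ≈ 9.000
  cycle 0 → 1 → 0: weight = 13, length = 2, mean = 13/2 ≈ 6.500
  cycle 1 → 0 → 1: weight = 13, length = 2, mean = 13/2 ≈ 6.500
Minimum mean = 1.000, attained e.g. along the cycle 0 → 0 with weight 1 and length 1. So λ(A) = 1/1 = 1.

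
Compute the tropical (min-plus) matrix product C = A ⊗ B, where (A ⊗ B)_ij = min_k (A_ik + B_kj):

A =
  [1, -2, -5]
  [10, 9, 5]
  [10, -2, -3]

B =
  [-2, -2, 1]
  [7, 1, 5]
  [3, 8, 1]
A ⊗ B =
  [-2, -1, -4]
  [8, 8, 6]
  [0, -1, -2]

Apply the min-plus product entry-by-entry:
  C[0][0] = min over k of (A[0][0] + B[0][0] = 1 + -2 = -1, A[0][1] + B[1][0] = -2 + 7 = 5, A[0][2] + B[2][0] = -5 + 3 = -2) = -2 (attained at k = 2)
  C[0][1] = min over k of (A[0][0] + B[0][1] = 1 + -2 = -1, A[0][1] + B[1][1] = -2 + 1 = -1, A[0][2] + B[2][1] = -5 + 8 = 3) = -1 (attained at k = 0)
  C[0][2] = min over k of (A[0][0] + B[0][2] = 1 + 1 = 2, A[0][1] + B[1][2] = -2 + 5 = 3, A[0][2] + B[2][2] = -5 + 1 = -4) = -4 (attained at k = 2)
  C[1][0] = min over k of (A[1][0] + B[0][0] = 10 + -2 = 8, A[1][1] + B[1][0] = 9 + 7 = 16, A[1][2] + B[2][0] = 5 + 3 = 8) = 8 (attained at k = 0)
  C[1][1] = min over k of (A[1][0] + B[0][1] = 10 + -2 = 8, A[1][1] + B[1][1] = 9 + 1 = 10, A[1][2] + B[2][1] = 5 + 8 = 13) = 8 (attained at k = 0)
  C[1][2] = min over k of (A[1][0] + B[0][2] = 10 + 1 = 11, A[1][1] + B[1][2] = 9 + 5 = 14, A[1][2] + B[2][2] = 5 + 1 = 6) = 6 (attained at k = 2)
  C[2][0] = min over k of (A[2][0] + B[0][0] = 10 + -2 = 8, A[2][1] + B[1][0] = -2 + 7 = 5, A[2][2] + B[2][0] = -3 + 3 = 0) = 0 (attained at k = 2)
  C[2][1] = min over k of (A[2][0] + B[0][1] = 10 + -2 = 8, A[2][1] + B[1][1] = -2 + 1 = -1, A[2][2] + B[2][1] = -3 + 8 = 5) = -1 (attained at k = 1)
  C[2][2] = min over k of (A[2][0] + B[0][2] = 10 + 1 = 11, A[2][1] + B[1][2] = -2 + 5 = 3, A[2][2] + B[2][2] = -3 + 1 = -2) = -2 (attained at k = 2)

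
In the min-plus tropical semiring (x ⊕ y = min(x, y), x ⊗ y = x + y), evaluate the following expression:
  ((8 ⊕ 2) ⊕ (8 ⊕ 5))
((8 ⊕ 2) ⊕ (8 ⊕ 5)) = 2

Expand innermost to outermost. Recall ⊕ takes the minimum of its arguments and ⊗ takes their sum. Working out the expression ((8 ⊕ 2) ⊕ (8 ⊕ 5)) gives 2.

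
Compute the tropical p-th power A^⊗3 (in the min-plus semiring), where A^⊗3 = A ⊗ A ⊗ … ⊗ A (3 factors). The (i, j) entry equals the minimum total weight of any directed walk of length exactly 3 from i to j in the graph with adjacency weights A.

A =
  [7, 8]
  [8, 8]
A^⊗3 =
  [21, 22]
  [22, 23]

Each entry (A^⊗3)_ij equals the minimum over all length-3 walks i = v_0 → v_1 → … → v_3 = j of Σ_t A[v_t][v_{t+1}]. For example, for (i, j) = (0, 1) we minimise over 4 possible intermediate vertex sequences; the minimum is 22, attained along the walk 0 → 0 → 0 → 1.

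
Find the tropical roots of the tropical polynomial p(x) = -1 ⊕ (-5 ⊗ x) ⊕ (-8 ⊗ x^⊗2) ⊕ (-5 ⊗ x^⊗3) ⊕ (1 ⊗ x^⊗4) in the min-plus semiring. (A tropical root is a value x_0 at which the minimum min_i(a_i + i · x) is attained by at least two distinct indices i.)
Roots: {-6, -3, 3, 4}

Each tropical root is a break point of the lower envelope of the lines y = a_i + i · x (there are 5 lines, with slopes 0, 1, ..., 4). Only the lines that attain the minimum somewhere contribute to roots; other lines are dominated. Here the surviving (envelope) indices are i = 4, i = 3, i = 2, i = 1, i = 0.
Intersections between consecutive envelope lines give the roots: for adjacent envelope indices i < j the intersection is x = (a_i − a_j) / (j − i). Reading off the sorted break points: {-6, -3, 3, 4}.
Verification: at each break x_0, at least two indices attain the minimum of min_i(a_i + i · x_0).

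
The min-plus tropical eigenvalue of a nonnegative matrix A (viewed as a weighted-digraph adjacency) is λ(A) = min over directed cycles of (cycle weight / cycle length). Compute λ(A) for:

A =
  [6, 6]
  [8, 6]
λ(A) = 6

Enumerate directed cycles and compute their means (weight / length). Sample:
  cycle 0 → 0: weight = 6, length = 1, mean = 6/1 ≈ 6.000
  cycle 1 → 1: weight = 6, length = 1, mean = 6/1 ≈ 6.000
  cycle 0 → 1 → 0: weight = 14, length = 2, mean = 14/2 ≈ 7.000
  cycle 1 → 0 → 1: weight = 14, length = 2, mean = 14/2 ≈ 7.000
Minimum mean = 6.000, attained e.g. along the cycle 0 → 0 with weight 6 and length 1. So λ(A) = 6/1 = 6.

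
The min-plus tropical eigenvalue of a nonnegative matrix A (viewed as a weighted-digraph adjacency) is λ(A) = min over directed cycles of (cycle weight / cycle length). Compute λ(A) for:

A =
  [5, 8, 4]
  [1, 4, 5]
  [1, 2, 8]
λ(A) = 7/3

Enumerate directed cycles and compute their means (weight / length). Sample:
  cycle 0 → 0: weight = 5, length = 1, mean = 5/1 ≈ 5.000
  cycle 1 → 1: weight = 4, length = 1, mean = 4/1 ≈ 4.000
  cycle 2 → 2: weight = 8, length = 1, mean = 8/1 ≈ 8.000
  cycle 0 → 1 → 0: weight = 9, length = 2, mean = 9/2 ≈ 4.500
  cycle 0 → 2 → 0: weight = 5, length = 2, mean = 5/2 ≈ 2.500
  cycle 1 → 0 → 1: weight = 9, length = 2, mean = 9/2 ≈ 4.500
Minimum mean = 2.333, attained e.g. along the cycle 0 → 2 → 1 → 0 with weight 7 and length 3. So λ(A) = 7/3 = 7/3.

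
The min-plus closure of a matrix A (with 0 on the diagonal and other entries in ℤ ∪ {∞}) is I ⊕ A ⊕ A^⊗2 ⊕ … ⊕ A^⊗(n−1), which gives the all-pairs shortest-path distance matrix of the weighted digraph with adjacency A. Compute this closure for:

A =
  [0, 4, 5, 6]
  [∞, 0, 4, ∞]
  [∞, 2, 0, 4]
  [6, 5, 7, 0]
Closure =
  [0, 4, 5, 6]
  [14, 0, 4, 8]
  [10, 2, 0, 4]
  [6, 5, 7, 0]

This is the Floyd-Warshall all-pairs shortest-path computation. For each intermediate vertex k = 0, 1, …, 3, update dist[i][j] ← min(dist[i][j], dist[i][k] + dist[k][j]). The final matrix gives, for each (i, j), the minimum total weight of any directed path from i to j (possibly empty when i = j).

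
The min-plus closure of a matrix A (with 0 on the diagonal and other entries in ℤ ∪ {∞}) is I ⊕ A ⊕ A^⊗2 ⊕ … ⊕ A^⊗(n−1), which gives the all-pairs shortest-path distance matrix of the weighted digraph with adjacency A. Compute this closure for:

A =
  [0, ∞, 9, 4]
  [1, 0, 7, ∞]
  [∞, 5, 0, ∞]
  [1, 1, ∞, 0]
Closure =
  [0, 5, 9, 4]
  [1, 0, 7, 5]
  [6, 5, 0, 10]
  [1, 1, 8, 0]

This is the Floyd-Warshall all-pairs shortest-path computation. For each intermediate vertex k = 0, 1, …, 3, update dist[i][j] ← min(dist[i][j], dist[i][k] + dist[k][j]). The final matrix gives, for each (i, j), the minimum total weight of any directed path from i to j (possibly empty when i = j).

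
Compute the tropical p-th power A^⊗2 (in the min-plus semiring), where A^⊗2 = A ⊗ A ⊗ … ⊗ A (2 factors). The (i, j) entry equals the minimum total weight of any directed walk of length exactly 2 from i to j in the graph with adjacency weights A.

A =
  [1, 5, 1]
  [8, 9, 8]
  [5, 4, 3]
A^⊗2 =
  [2, 5, 2]
  [9, 12, 9]
  [6, 7, 6]

Each entry (A^⊗2)_ij equals the minimum over all length-2 walks i = v_0 → v_1 → … → v_2 = j of Σ_t A[v_t][v_{t+1}]. For example, for (i, j) = (0, 2) we minimise over 3 possible intermediate vertex sequences; the minimum is 2, attained along the walk 0 → 0 → 2.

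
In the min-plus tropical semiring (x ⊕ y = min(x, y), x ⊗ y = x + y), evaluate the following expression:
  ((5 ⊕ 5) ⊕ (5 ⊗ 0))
((5 ⊕ 5) ⊕ (5 ⊗ 0)) = 5

Expand innermost to outermost. Recall ⊕ takes the minimum of its arguments and ⊗ takes their sum. Working out the expression ((5 ⊕ 5) ⊕ (5 ⊗ 0)) gives 5.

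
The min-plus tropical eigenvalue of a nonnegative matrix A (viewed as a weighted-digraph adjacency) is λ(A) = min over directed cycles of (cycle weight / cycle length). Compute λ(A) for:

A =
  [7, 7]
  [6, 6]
λ(A) = 6

Enumerate directed cycles and compute their means (weight / length). Sample:
  cycle 0 → 0: weight = 7, length = 1, mean = 7/1 ≈ 7.000
  cycle 1 → 1: weight = 6, length = 1, mean = 6/1 ≈ 6.000
  cycle 0 → 1 → 0: weight = 13, length = 2, mean = 13/2 ≈ 6.500
  cycle 1 → 0 → 1: weight = 13, length = 2, mean = 13/2 ≈ 6.500
Minimum mean = 6.000, attained e.g. along the cycle 1 → 1 with weight 6 and length 1. So λ(A) = 6/1 = 6.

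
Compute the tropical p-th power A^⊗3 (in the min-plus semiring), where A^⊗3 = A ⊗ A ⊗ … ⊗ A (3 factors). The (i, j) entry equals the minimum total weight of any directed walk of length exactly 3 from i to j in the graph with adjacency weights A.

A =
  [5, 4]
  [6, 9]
A^⊗3 =
  [15, 14]
  [16, 15]

Each entry (A^⊗3)_ij equals the minimum over all length-3 walks i = v_0 → v_1 → … → v_3 = j of Σ_t A[v_t][v_{t+1}]. For example, for (i, j) = (0, 1) we minimise over 4 possible intermediate vertex sequences; the minimum is 14, attained along the walk 0 → 0 → 0 → 1.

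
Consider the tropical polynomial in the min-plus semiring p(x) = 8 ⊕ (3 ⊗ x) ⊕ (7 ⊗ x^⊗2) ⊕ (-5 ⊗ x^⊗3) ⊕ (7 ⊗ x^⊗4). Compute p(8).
p(8) = 8

A tropical monomial a ⊗ x^⊗i evaluates to a + i · x. Evaluating each term at x = 8:
  Term 0 contributes 8 + 0 · 8 = 8
  Term 1 contributes 3 + 1 · 8 = 11
  Term 2 contributes 7 + 2 · 8 = 23
  Term 3 contributes -5 + 3 · 8 = 19
  Term 4 contributes 7 + 4 · 8 = 39
p(8) = ⊕ of these = min[8, 11, 23, 19, 39] = 8.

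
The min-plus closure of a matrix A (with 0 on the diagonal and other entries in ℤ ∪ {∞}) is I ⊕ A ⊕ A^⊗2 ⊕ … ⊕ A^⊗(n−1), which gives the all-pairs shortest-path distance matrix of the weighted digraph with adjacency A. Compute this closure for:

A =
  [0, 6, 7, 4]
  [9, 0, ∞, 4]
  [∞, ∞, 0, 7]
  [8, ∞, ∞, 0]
Closure =
  [0, 6, 7, 4]
  [9, 0, 16, 4]
  [15, 21, 0, 7]
  [8, 14, 15, 0]

This is the Floyd-Warshall all-pairs shortest-path computation. For each intermediate vertex k = 0, 1, …, 3, update dist[i][j] ← min(dist[i][j], dist[i][k] + dist[k][j]). The final matrix gives, for each (i, j), the minimum total weight of any directed path from i to j (possibly empty when i = j).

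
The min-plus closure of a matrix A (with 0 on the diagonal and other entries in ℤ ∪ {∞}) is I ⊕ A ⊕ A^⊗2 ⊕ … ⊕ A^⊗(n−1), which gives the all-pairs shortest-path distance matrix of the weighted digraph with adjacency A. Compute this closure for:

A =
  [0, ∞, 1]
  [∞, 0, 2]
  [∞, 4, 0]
Closure =
  [0, 5, 1]
  [∞, 0, 2]
  [∞, 4, 0]

This is the Floyd-Warshall all-pairs shortest-path computation. For each intermediate vertex k = 0, 1, …, 2, update dist[i][j] ← min(dist[i][j], dist[i][k] + dist[k][j]). The final matrix gives, for each (i, j), the minimum total weight of any directed path from i to j (possibly empty when i = j).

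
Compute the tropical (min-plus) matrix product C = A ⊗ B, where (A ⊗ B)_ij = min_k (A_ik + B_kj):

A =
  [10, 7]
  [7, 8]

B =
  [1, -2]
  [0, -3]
A ⊗ B =
  [7, 4]
  [8, 5]

Apply the min-plus product entry-by-entry:
  C[0][0] = min over k of (A[0][0] + B[0][0] = 10 + 1 = 11, A[0][1] + B[1][0] = 7 + 0 = 7) = 7 (attained at k = 1)
  C[0][1] = min over k of (A[0][0] + B[0][1] = 10 + -2 = 8, A[0][1] + B[1][1] = 7 + -3 = 4) = 4 (attained at k = 1)
  C[1][0] = min over k of (A[1][0] + B[0][0] = 7 + 1 = 8, A[1][1] + B[1][0] = 8 + 0 = 8) = 8 (attained at k = 0)
  C[1][1] = min over k of (A[1][0] + B[0][1] = 7 + -2 = 5, A[1][1] + B[1][1] = 8 + -3 = 5) = 5 (attained at k = 0)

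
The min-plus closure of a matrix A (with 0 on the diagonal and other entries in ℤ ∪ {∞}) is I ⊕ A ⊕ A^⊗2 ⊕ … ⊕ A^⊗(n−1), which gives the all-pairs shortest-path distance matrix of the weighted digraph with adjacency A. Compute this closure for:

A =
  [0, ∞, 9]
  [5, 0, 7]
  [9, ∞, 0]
Closure =
  [0, ∞, 9]
  [5, 0, 7]
  [9, ∞, 0]

This is the Floyd-Warshall all-pairs shortest-path computation. For each intermediate vertex k = 0, 1, …, 2, update dist[i][j] ← min(dist[i][j], dist[i][k] + dist[k][j]). The final matrix gives, for each (i, j), the minimum total weight of any directed path from i to j (possibly empty when i = j).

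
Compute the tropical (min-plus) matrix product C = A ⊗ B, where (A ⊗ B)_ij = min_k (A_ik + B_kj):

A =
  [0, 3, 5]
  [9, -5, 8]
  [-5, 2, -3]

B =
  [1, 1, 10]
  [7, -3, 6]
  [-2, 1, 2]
A ⊗ B =
  [1, 0, 7]
  [2, -8, 1]
  [-5, -4, -1]

Apply the min-plus product entry-by-entry:
  C[0][0] = min over k of (A[0][0] + B[0][0] = 0 + 1 = 1, A[0][1] + B[1][0] = 3 + 7 = 10, A[0][2] + B[2][0] = 5 + -2 = 3) = 1 (attained at k = 0)
  C[0][1] = min over k of (A[0][0] + B[0][1] = 0 + 1 = 1, A[0][1] + B[1][1] = 3 + -3 = 0, A[0][2] + B[2][1] = 5 + 1 = 6) = 0 (attained at k = 1)
  C[0][2] = min over k of (A[0][0] + B[0][2] = 0 + 10 = 10, A[0][1] + B[1][2] = 3 + 6 = 9, A[0][2] + B[2][2] = 5 + 2 = 7) = 7 (attained at k = 2)
  C[1][0] = min over k of (A[1][0] + B[0][0] = 9 + 1 = 10, A[1][1] + B[1][0] = -5 + 7 = 2, A[1][2] + B[2][0] = 8 + -2 = 6) = 2 (attained at k = 1)
  C[1][1] = min over k of (A[1][0] + B[0][1] = 9 + 1 = 10, A[1][1] + B[1][1] = -5 + -3 = -8, A[1][2] + B[2][1] = 8 + 1 = 9) = -8 (attained at k = 1)
  C[1][2] = min over k of (A[1][0] + B[0][2] = 9 + 10 = 19, A[1][1] + B[1][2] = -5 + 6 = 1, A[1][2] + B[2][2] = 8 + 2 = 10) = 1 (attained at k = 1)
  C[2][0] = min over k of (A[2][0] + B[0][0] = -5 + 1 = -4, A[2][1] + B[1][0] = 2 + 7 = 9, A[2][2] + B[2][0] = -3 + -2 = -5) = -5 (attained at k = 2)
  C[2][1] = min over k of (A[2][0] + B[0][1] = -5 + 1 = -4, A[2][1] + B[1][1] = 2 + -3 = -1, A[2][2] + B[2][1] = -3 + 1 = -2) = -4 (attained at k = 0)
  C[2][2] = min over k of (A[2][0] + B[0][2] = -5 + 10 = 5, A[2][1] + B[1][2] = 2 + 6 = 8, A[2][2] + B[2][2] = -3 + 2 = -1) = -1 (attained at k = 2)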